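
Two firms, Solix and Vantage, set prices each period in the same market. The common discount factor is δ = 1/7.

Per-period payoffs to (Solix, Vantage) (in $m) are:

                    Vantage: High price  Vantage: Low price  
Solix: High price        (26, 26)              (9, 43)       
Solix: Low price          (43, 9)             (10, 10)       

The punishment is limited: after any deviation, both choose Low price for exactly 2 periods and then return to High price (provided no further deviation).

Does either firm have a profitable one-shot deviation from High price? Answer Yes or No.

Yes

A one-shot deviation gives 43 now, then 10 for 2 periods, then back to 26.
Gain from deviating: (43−26) today; loss: (26−10) in each of the next 2 periods.
No-deviation condition: (26−10)(δ+…+δ^2) ≥ 43−26, i.e. δ+…+δ^2 ≥ 17/16.
At δ = 1/7: δ+…+δ^2 = 0.1633 < 1.0625.
So cooperation is not sustainable.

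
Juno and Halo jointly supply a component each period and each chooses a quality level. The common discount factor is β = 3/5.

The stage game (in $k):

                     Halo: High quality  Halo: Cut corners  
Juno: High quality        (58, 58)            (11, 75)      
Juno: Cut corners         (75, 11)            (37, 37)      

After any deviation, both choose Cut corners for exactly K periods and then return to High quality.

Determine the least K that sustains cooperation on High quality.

IC: β(1−β^K)/(1−β) ≥ (75−58)/(58−37) = 17/21.
With β = 3/5: need 1 − β^K ≥ 17/21·(1−3/5)/(3/5), i.e. β^K ≤ 0.4603.
Since (3/5)^1 = 0.6000 and (3/5)^2 = 0.3600, the smallest such K is 2.

2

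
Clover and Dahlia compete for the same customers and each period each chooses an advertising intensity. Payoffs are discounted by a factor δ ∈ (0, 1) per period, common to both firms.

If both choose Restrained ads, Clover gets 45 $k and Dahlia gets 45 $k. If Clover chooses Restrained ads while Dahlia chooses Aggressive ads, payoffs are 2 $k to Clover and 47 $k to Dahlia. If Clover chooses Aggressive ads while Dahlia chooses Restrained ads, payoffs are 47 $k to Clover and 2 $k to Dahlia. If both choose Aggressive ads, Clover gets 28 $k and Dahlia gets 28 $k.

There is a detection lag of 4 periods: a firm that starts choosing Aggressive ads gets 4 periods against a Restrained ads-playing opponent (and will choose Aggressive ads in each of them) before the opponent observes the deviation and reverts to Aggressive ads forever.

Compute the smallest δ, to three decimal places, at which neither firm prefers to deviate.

The best deviation is to choose Aggressive ads for all 4 undetected periods, earning 47 each, then 28 forever once detected.
Deviation value: 47(1−δ^4)/(1−δ) + 28δ^4/(1−δ); cooperation value: 45/(1−δ).
IC: 45 ≥ 47(1−δ^4) + 28δ^4 = 47 − 19δ^4.
So δ^4 ≥ 2/19, giving δ ≥ (2/19)^(1/4) ≈ 0.570.

0.570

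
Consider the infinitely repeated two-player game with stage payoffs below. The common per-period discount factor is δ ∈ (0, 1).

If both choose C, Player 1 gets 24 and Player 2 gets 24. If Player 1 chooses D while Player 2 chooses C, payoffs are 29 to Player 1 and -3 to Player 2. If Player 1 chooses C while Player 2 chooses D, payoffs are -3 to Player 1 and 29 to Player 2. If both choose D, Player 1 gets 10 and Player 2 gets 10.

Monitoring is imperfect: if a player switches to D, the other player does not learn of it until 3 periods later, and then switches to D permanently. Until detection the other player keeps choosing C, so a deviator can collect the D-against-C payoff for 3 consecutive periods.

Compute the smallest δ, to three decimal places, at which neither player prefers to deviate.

The best deviation is to choose D for all 3 undetected periods, earning 29 each, then 10 forever once detected.
Deviation value: 29(1−δ^3)/(1−δ) + 10δ^3/(1−δ); cooperation value: 24/(1−δ).
IC: 24 ≥ 29(1−δ^3) + 10δ^3 = 29 − 19δ^3.
So δ^3 ≥ 5/19, giving δ ≥ (5/19)^(1/3) ≈ 0.641.

0.641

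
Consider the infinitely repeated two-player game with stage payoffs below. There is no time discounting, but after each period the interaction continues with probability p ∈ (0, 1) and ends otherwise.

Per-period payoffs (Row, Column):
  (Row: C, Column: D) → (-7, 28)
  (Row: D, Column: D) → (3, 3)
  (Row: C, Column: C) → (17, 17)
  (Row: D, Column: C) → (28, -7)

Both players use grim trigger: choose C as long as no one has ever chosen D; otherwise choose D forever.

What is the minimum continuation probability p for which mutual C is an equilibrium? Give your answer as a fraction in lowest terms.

11/25

With no time discounting, the continuation probability p plays the role of the discount factor.
Grim-trigger IC: 17/(1−p) ≥ 28 + 3p/(1−p) ⇒ p ≥ (28−17)/(28−3) = 11/25.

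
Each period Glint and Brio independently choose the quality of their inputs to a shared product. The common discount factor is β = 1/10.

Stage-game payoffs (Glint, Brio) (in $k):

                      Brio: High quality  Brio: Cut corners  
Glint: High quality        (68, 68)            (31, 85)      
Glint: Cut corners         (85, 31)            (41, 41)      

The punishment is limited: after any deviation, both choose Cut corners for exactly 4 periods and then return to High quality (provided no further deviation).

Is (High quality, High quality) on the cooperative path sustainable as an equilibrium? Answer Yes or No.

IC: β+…+β^4 ≥ (85−68)/(68−41) = 17/27.
At β = 1/10: partial sum = 0.1111 < 0.6296. Cooperation not sustainable.

No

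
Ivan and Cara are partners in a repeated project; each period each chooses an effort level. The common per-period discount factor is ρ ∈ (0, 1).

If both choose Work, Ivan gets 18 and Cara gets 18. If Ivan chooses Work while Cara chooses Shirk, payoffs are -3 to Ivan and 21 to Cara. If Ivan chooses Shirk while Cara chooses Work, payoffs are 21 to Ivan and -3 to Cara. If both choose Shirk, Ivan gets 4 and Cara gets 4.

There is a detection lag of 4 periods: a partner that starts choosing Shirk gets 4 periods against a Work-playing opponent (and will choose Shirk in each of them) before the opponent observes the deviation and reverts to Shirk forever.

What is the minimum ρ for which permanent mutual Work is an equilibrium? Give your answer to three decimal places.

The best deviation is to choose Shirk for all 4 undetected periods, earning 21 each, then 4 forever once detected.
Deviation value: 21(1−ρ^4)/(1−ρ) + 4ρ^4/(1−ρ); cooperation value: 18/(1−ρ).
IC: 18 ≥ 21(1−ρ^4) + 4ρ^4 = 21 − 17ρ^4.
So ρ^4 ≥ 3/17, giving ρ ≥ (3/17)^(1/4) ≈ 0.648.

0.648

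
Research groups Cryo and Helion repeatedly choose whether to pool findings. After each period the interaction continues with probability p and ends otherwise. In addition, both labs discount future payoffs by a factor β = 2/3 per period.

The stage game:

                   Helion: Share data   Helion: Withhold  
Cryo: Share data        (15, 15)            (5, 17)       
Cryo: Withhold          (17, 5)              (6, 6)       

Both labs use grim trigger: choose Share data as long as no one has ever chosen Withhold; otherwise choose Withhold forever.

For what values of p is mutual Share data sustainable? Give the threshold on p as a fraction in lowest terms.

3/11

Expected continuation weight on next period's payoff is β·p = 2/3·p, which plays the role of the discount factor.
Cooperation requires 2/3·p ≥ (17−15)/(17−6) = 2/11, hence p ≥ 3/11.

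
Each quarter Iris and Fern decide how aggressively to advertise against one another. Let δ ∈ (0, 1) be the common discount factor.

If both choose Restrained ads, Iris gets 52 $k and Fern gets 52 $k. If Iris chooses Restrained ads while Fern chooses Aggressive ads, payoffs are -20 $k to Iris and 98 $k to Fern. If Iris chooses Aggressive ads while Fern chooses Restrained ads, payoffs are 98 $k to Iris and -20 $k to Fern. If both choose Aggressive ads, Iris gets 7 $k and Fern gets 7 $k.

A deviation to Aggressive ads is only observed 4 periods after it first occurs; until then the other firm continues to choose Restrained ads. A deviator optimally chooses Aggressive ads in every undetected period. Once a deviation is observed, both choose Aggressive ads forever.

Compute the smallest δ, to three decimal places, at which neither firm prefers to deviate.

0.843

A deviator earns 98 for 4 periods, then 7 forever; cooperating earns 52 forever. Multiplying the IC by (1−δ):
52 ≥ 98(1−δ^4) + 7δ^4, so 91·δ^4 ≥ 46 and δ^4 ≥ 46/91.
δ ≥ (46/91)^(1/4) ≈ 0.843.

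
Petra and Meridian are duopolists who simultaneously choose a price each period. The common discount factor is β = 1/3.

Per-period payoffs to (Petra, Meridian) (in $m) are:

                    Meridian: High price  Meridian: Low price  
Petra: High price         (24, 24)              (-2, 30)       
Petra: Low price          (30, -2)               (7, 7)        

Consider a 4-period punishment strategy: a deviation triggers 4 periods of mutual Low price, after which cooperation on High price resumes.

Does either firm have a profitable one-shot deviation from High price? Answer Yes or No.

No

IC: β+…+β^4 ≥ (30−24)/(24−7) = 6/17.
At β = 1/3: partial sum = 0.4938 ≥ 0.3529. Cooperation sustainable.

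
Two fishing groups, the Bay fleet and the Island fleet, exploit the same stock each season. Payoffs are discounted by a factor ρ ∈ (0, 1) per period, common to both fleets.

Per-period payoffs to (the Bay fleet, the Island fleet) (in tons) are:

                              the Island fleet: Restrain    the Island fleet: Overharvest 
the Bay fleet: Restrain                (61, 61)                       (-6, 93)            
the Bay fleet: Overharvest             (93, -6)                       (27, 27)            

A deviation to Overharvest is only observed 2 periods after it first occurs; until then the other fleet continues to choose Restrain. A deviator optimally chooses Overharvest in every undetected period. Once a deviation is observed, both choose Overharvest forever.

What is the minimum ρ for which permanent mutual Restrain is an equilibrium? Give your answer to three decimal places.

Deviating for the 2 undetected periods gains 93−61 = 32 per period over cooperation, then loses 61−27 = 34 per period forever once punishment starts.
Gain: 32(1 + ρ + … + ρ^1); loss: 34·ρ^2/(1−ρ).
No profitable deviation ⇔ 32(1−ρ^2) ≤ 34·ρ^2, i.e. ρ^2 ≥ 32/(32+34) = 16/33.
Hence ρ ≥ (16/33)^(1/2) ≈ 0.696.

0.696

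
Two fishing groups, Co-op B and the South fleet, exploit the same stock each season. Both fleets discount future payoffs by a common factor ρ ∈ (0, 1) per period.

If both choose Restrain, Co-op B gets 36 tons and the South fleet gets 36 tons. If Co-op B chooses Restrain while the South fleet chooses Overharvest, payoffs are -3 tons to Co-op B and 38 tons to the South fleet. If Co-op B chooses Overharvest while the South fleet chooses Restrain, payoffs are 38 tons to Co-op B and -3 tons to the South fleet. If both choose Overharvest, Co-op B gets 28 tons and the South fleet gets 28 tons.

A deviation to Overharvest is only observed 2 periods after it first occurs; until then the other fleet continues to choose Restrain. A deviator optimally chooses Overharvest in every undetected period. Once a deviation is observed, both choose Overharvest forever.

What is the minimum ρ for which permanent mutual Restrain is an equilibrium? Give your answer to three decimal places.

Deviating for the 2 undetected periods gains 38−36 = 2 per period over cooperation, then loses 36−28 = 8 per period forever once punishment starts.
Gain: 2(1 + ρ + … + ρ^1); loss: 8·ρ^2/(1−ρ).
No profitable deviation ⇔ 2(1−ρ^2) ≤ 8·ρ^2, i.e. ρ^2 ≥ 2/(2+8) = 1/5.
Hence ρ ≥ (1/5)^(1/2) ≈ 0.447.

0.447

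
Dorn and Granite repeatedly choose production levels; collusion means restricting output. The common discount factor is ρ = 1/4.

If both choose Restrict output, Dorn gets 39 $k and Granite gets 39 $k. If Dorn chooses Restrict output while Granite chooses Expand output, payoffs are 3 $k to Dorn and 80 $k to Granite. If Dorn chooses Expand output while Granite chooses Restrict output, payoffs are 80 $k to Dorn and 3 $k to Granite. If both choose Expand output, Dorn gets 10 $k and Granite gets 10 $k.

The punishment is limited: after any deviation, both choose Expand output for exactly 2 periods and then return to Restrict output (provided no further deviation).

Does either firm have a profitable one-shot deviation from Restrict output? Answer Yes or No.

Yes

IC: ρ+…+ρ^2 ≥ (80−39)/(39−10) = 41/29.
At ρ = 1/4: partial sum = 0.3125 < 1.4138. Cooperation not sustainable.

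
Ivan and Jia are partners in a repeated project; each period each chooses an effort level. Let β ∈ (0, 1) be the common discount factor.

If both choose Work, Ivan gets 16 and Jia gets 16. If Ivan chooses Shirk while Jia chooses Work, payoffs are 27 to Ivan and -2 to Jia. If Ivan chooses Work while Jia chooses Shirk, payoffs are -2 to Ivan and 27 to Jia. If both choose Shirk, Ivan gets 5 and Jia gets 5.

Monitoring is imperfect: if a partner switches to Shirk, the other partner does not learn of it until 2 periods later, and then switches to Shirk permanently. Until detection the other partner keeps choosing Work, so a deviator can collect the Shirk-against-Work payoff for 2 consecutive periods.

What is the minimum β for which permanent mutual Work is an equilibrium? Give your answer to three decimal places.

0.707

Deviating for the 2 undetected periods gains 27−16 = 11 per period over cooperation, then loses 16−5 = 11 per period forever once punishment starts.
Gain: 11(1 + β + … + β^1); loss: 11·β^2/(1−β).
No profitable deviation ⇔ 11(1−β^2) ≤ 11·β^2, i.e. β^2 ≥ 11/(11+11) = 1/2.
Hence β ≥ (1/2)^(1/2) ≈ 0.707.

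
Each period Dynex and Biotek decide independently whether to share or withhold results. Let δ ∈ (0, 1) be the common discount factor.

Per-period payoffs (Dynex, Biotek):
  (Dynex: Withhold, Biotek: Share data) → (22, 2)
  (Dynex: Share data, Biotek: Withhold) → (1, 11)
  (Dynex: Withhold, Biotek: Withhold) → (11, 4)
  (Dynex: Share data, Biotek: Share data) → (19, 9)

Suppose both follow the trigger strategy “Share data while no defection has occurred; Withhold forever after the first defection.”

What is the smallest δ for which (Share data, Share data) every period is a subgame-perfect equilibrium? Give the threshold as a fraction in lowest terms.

Dynex's threshold: (22−19)/(22−11) = 3/11.
Biotek's threshold: (11−9)/(11−4) = 2/7.
3/11 < 2/7, so Biotek binds and δ* = 2/7.

2/7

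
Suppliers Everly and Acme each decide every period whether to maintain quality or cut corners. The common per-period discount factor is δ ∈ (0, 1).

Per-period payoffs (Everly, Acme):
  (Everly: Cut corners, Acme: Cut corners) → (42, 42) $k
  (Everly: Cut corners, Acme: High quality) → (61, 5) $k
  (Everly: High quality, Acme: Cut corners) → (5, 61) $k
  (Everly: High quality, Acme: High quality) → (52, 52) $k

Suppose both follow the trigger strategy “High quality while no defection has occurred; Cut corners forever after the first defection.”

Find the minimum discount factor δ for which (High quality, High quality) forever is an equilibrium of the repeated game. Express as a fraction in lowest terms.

Cooperation forever yields 52 each period: 52/(1−δ).
Deviating yields 61 once, then 42 forever: 61 + 42δ/(1−δ).
No profitable deviation requires 52/(1−δ) ≥ 61 + 42δ/(1−δ).
Multiplying by (1−δ): 52 ≥ 61(1−δ) + 42δ = 61 − 19δ.
So 19δ ≥ 9, i.e. δ ≥ 9/19.

9/19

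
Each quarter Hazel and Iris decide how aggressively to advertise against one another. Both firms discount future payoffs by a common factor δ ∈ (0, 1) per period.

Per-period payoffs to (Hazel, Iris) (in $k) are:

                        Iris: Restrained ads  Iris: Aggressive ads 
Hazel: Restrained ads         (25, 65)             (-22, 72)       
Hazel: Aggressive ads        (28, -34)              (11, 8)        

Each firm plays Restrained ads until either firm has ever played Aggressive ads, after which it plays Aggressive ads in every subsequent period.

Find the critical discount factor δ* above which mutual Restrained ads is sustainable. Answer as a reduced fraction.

3/17

For Hazel: deviation gain 28−25 = 3, per-period punishment loss 25−11 = 14. IC gives δ ≥ 3/17.
For Iris: gain 7, loss 57 per period, so δ ≥ 7/64.
The tighter constraint is Hazel's, so cooperation needs δ ≥ 3/17.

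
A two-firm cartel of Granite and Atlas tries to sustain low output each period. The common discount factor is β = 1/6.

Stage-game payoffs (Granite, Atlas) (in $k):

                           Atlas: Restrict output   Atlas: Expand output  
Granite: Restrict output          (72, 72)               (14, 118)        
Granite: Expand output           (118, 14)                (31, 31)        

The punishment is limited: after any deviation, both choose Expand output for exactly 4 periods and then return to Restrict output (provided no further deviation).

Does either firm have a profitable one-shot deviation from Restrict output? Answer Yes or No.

IC: β+…+β^4 ≥ (118−72)/(72−31) = 46/41.
At β = 1/6: partial sum = 0.1998 < 1.1220. Cooperation not sustainable.

Yes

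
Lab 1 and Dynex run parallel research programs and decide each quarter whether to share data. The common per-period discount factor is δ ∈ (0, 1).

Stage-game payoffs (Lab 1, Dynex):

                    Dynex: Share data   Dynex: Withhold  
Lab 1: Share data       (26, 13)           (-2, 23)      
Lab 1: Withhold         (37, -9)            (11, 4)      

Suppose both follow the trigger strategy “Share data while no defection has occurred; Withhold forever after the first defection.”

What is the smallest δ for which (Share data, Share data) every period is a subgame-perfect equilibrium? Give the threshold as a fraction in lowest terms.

Lab 1: cooperation gives 26 each period; deviation gives 37 once then 11 forever.
  26/(1−δ) ≥ 37 + 11δ/(1−δ) ⇒ δ ≥ 11/26.
Dynex: cooperation gives 13 each period; deviation gives 23 once then 4 forever.
  δ ≥ 10/19.
Both must hold, so the binding constraint is Dynex's: δ ≥ 10/19.

10/19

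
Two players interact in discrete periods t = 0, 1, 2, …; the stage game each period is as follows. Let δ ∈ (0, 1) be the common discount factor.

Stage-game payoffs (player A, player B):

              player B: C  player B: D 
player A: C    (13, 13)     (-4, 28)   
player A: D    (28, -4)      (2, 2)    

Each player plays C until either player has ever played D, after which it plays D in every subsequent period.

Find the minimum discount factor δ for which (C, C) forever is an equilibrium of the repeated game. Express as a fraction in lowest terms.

15/26

Cooperation forever yields 13 each period: 13/(1−δ).
Deviating yields 28 once, then 2 forever: 28 + 2δ/(1−δ).
No profitable deviation requires 13/(1−δ) ≥ 28 + 2δ/(1−δ).
Multiplying by (1−δ): 13 ≥ 28(1−δ) + 2δ = 28 − 26δ.
So 26δ ≥ 15, i.e. δ ≥ 15/26.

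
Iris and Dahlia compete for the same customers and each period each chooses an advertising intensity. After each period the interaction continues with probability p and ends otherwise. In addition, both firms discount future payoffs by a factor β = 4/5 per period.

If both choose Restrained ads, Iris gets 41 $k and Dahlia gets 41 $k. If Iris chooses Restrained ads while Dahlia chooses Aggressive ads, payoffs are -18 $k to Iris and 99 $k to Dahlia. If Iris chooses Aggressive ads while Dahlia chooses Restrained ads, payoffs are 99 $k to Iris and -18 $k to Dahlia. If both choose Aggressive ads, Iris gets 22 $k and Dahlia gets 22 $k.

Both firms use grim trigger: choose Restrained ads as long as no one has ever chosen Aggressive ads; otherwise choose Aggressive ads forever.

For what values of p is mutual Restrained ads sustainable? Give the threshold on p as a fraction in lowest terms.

With continuation probability p and discount β, the effective per-period discount factor is βp.
Grim-trigger IC: βp ≥ (99−41)/(99−22) = 58/77.
So p ≥ (58/77)/(4/5) = 145/154.

145/154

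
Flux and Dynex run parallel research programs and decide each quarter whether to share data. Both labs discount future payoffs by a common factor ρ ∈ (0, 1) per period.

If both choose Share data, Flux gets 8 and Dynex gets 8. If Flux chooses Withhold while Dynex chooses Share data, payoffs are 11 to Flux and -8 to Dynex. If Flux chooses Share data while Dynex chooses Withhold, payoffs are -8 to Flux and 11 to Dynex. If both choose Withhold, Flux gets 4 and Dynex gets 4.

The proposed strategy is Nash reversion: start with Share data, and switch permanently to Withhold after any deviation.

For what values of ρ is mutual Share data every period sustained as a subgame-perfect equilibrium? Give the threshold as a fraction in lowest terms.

3/7

8/(1−ρ) ≥ 11 + 4ρ/(1−ρ)
8 ≥ 11 − 7ρ
ρ ≥ 3/7.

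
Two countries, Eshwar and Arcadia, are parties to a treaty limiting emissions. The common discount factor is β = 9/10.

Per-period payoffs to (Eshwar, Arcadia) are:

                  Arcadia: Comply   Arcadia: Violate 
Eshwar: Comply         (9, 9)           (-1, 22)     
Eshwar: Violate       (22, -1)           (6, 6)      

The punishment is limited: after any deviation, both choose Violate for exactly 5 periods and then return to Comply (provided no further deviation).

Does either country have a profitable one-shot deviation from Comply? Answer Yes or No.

IC: β+…+β^5 ≥ (22−9)/(9−6) = 13/3.
At β = 9/10: partial sum = 3.6856 < 4.3333. Cooperation not sustainable.

Yes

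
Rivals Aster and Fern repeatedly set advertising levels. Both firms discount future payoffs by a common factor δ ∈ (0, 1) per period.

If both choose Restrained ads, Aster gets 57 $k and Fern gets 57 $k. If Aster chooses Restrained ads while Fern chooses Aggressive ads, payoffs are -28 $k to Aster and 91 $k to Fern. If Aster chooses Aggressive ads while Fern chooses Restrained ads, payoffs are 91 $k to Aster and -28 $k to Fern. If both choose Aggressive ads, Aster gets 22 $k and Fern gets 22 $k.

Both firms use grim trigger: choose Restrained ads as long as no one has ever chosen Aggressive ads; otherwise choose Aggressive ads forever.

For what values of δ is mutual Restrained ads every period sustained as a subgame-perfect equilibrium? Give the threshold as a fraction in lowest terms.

34/69

Under grim trigger the critical discount factor is (T−C)/(T−P) with T = 91, C = 57, P = 22.
δ* = (91−57)/(91−22) = 34/69.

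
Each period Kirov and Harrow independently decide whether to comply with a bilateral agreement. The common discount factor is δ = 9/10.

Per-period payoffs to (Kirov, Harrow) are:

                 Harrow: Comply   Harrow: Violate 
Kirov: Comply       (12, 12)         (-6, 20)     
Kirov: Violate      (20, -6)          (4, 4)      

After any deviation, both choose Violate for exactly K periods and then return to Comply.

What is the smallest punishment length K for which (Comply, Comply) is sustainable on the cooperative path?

IC: δ(1−δ^K)/(1−δ) ≥ (20−12)/(12−4) = 1.
With δ = 9/10: need 1 − δ^K ≥ 1·(1−9/10)/(9/10), i.e. δ^K ≤ 0.8889.
Since (9/10)^1 = 0.9000 and (9/10)^2 = 0.8100, the smallest such K is 2.

2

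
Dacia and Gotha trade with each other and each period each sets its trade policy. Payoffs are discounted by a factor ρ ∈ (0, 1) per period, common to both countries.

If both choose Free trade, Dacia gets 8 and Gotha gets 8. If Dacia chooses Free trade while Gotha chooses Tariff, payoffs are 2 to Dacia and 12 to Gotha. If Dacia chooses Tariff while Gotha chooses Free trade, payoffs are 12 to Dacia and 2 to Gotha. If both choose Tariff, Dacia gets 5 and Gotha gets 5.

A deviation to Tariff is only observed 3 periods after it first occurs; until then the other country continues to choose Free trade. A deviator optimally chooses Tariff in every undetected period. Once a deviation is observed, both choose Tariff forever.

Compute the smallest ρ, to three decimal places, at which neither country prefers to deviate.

0.830

Deviating for the 3 undetected periods gains 12−8 = 4 per period over cooperation, then loses 8−5 = 3 per period forever once punishment starts.
Gain: 4(1 + ρ + … + ρ^2); loss: 3·ρ^3/(1−ρ).
No profitable deviation ⇔ 4(1−ρ^3) ≤ 3·ρ^3, i.e. ρ^3 ≥ 4/(4+3) = 4/7.
Hence ρ ≥ (4/7)^(1/3) ≈ 0.830.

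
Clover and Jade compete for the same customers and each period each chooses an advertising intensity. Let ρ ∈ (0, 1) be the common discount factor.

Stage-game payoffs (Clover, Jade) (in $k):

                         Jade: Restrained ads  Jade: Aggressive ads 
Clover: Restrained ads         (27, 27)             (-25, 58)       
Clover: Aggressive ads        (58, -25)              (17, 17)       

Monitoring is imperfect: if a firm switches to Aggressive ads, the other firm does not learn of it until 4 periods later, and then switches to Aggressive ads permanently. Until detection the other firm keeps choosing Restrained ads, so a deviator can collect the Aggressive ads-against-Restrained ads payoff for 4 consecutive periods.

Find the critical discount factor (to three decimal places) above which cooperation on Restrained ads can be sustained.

0.932

Deviating for the 4 undetected periods gains 58−27 = 31 per period over cooperation, then loses 27−17 = 10 per period forever once punishment starts.
Gain: 31(1 + ρ + … + ρ^3); loss: 10·ρ^4/(1−ρ).
No profitable deviation ⇔ 31(1−ρ^4) ≤ 10·ρ^4, i.e. ρ^4 ≥ 31/(31+10) = 31/41.
Hence ρ ≥ (31/41)^(1/4) ≈ 0.932.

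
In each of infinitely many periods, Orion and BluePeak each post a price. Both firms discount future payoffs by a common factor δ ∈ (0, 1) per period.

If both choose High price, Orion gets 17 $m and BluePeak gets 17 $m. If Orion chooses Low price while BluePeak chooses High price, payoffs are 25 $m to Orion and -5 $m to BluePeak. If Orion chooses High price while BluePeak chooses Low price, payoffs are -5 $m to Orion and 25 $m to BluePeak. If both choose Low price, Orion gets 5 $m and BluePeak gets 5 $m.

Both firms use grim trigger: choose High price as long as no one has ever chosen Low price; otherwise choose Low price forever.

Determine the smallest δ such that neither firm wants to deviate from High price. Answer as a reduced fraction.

2/5

Cooperation forever yields 17 each period: 17/(1−δ).
Deviating yields 25 once, then 5 forever: 25 + 5δ/(1−δ).
No profitable deviation requires 17/(1−δ) ≥ 25 + 5δ/(1−δ).
Multiplying by (1−δ): 17 ≥ 25(1−δ) + 5δ = 25 − 20δ.
So 20δ ≥ 8, i.e. δ ≥ 8/20 = 2/5.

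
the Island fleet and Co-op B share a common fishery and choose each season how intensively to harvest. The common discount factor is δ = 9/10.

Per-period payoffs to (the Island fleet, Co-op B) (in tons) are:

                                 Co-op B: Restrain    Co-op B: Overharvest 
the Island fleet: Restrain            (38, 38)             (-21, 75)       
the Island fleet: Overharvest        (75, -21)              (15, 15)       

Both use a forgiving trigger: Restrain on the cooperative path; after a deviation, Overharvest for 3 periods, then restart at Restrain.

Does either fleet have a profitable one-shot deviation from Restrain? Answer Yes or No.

IC: δ+…+δ^3 ≥ (75−38)/(38−15) = 37/23.
At δ = 9/10: partial sum = 2.4390 ≥ 1.6087. Cooperation sustainable.

No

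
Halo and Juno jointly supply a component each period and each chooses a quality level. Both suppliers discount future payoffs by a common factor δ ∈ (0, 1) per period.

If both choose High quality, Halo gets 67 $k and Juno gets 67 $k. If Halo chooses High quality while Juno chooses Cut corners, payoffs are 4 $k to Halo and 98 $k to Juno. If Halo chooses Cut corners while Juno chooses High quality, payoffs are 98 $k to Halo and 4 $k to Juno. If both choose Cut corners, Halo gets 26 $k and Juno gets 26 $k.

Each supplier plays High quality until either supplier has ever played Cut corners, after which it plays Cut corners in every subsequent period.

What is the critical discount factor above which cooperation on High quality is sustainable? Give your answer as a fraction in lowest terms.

Cooperation forever yields 67 each period: 67/(1−δ).
Deviating yields 98 once, then 26 forever: 98 + 26δ/(1−δ).
No profitable deviation requires 67/(1−δ) ≥ 98 + 26δ/(1−δ).
Multiplying by (1−δ): 67 ≥ 98(1−δ) + 26δ = 98 − 72δ.
So 72δ ≥ 31, i.e. δ ≥ 31/72.

31/72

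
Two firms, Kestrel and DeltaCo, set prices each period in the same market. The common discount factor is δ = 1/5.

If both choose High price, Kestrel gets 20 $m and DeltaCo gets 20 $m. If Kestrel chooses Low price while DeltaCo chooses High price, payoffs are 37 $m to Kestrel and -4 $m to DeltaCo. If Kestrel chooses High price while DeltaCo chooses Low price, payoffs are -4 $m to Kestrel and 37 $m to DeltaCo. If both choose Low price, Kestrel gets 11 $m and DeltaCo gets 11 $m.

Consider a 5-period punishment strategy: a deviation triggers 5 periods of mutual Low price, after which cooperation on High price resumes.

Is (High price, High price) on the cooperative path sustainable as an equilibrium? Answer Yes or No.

No

IC: δ+…+δ^5 ≥ (37−20)/(20−11) = 17/9.
At δ = 1/5: partial sum = 0.2499 < 1.8889. Cooperation not sustainable.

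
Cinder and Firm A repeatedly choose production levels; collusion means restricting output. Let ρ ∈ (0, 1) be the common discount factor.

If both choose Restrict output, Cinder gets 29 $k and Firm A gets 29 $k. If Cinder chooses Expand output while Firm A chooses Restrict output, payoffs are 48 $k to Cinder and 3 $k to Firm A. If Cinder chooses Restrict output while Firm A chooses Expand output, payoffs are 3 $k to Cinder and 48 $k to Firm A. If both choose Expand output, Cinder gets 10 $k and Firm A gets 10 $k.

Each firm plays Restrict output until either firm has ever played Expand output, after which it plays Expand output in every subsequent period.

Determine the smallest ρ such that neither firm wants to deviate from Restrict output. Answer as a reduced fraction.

Cooperation forever yields 29 each period: 29/(1−ρ).
Deviating yields 48 once, then 10 forever: 48 + 10ρ/(1−ρ).
No profitable deviation requires 29/(1−ρ) ≥ 48 + 10ρ/(1−ρ).
Multiplying by (1−ρ): 29 ≥ 48(1−ρ) + 10ρ = 48 − 38ρ.
So 38ρ ≥ 19, i.e. ρ ≥ 19/38 = 1/2.

1/2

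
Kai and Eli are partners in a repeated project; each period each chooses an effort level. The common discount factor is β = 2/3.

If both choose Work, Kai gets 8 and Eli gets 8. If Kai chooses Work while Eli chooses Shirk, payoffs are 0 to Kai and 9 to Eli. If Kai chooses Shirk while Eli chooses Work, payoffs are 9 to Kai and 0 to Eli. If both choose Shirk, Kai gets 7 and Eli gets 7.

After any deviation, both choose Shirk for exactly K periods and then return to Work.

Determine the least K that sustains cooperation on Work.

No profitable deviation requires (8−7)(β+…+β^K) ≥ 9−8, i.e. β+…+β^K ≥ 1 ≈ 1.0000.
With β = 2/3, the partial sums are K=1: 0.6667, K=2: 1.1111.
K = 2 is the first length at which the sum reaches 1.0000.

2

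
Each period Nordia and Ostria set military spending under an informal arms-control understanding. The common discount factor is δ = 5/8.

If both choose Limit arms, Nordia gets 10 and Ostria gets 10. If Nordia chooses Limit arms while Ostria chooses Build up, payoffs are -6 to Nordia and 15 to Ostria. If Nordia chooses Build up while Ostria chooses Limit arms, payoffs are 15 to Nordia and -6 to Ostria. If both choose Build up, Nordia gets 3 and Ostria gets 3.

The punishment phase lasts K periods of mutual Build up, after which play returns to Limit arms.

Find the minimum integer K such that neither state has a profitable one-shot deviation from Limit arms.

2

No profitable deviation requires (10−3)(δ+…+δ^K) ≥ 15−10, i.e. δ+…+δ^K ≥ 5/7 ≈ 0.7143.
With δ = 5/8, the partial sums are K=1: 0.6250, K=2: 1.0156.
K = 2 is the first length at which the sum reaches 0.7143.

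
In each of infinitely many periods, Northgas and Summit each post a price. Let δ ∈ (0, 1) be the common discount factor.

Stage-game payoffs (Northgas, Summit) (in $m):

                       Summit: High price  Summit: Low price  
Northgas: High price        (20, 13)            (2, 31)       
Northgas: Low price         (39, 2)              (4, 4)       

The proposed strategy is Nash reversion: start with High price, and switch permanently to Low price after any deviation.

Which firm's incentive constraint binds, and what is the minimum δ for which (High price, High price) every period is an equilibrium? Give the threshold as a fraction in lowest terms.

Summit; δ ≥ 2/3

Northgas: cooperation gives 20 each period; deviation gives 39 once then 4 forever.
  20/(1−δ) ≥ 39 + 4δ/(1−δ) ⇒ δ ≥ 19/35.
Summit: cooperation gives 13 each period; deviation gives 31 once then 4 forever.
  δ ≥ 18/27 = 2/3.
Both must hold, so the binding constraint is Summit's: δ ≥ 2/3.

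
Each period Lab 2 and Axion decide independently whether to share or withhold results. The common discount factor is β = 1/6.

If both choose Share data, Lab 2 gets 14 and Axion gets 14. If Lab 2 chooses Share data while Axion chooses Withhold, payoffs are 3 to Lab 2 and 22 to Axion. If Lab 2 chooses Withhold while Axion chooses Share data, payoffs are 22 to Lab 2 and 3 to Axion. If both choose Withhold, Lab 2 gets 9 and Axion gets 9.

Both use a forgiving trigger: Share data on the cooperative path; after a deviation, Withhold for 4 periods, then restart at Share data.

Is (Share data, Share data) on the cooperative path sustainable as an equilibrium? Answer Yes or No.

Comparing payoff streams over the 5 periods until play realigns: cooperate → 14(1+β+…+β^4); deviate → 22 + 9(β+…+β^4).
Cooperation is sustained iff (14−9)(β+…+β^4) ≥ 22−14.
β+…+β^4 = 1/6·(1−(1/6)^4)/(1−1/6) = 0.1998, and (22−14)/(14−9) = 1.6000.
0.1998 < 1.6000, so cooperation is not sustainable.

No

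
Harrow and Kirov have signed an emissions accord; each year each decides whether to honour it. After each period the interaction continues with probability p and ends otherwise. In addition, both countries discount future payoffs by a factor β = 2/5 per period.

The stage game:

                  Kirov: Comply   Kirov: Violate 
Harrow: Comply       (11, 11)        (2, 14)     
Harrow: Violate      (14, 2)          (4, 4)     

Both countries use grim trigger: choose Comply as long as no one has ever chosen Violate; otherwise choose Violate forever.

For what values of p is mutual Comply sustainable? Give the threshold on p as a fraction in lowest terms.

3/4

Expected continuation weight on next period's payoff is β·p = 2/5·p, which plays the role of the discount factor.
Cooperation requires 2/5·p ≥ (14−11)/(14−4) = 3/10, hence p ≥ 3/4.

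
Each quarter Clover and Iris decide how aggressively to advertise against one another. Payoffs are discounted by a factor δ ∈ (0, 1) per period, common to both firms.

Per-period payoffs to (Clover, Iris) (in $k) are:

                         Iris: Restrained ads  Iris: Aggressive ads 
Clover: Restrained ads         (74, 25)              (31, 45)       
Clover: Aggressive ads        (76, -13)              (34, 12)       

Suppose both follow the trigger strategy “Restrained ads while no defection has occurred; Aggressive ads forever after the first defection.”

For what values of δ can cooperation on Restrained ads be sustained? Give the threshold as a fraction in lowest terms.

20/33

For Clover: deviation gain 76−74 = 2, per-period punishment loss 74−34 = 40. IC gives δ ≥ 2/42 = 1/21.
For Iris: gain 20, loss 13 per period, so δ ≥ 20/33.
The tighter constraint is Iris's, so cooperation needs δ ≥ 20/33.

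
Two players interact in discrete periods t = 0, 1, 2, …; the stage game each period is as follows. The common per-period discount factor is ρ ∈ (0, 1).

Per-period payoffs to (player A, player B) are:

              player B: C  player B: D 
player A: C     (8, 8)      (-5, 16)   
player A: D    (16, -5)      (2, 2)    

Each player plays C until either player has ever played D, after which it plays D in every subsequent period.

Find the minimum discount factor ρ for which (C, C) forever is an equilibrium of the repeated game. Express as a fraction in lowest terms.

4/7

Cooperation forever yields 8 each period: 8/(1−ρ).
Deviating yields 16 once, then 2 forever: 16 + 2ρ/(1−ρ).
No profitable deviation requires 8/(1−ρ) ≥ 16 + 2ρ/(1−ρ).
Multiplying by (1−ρ): 8 ≥ 16(1−ρ) + 2ρ = 16 − 14ρ.
So 14ρ ≥ 8, i.e. ρ ≥ 8/14 = 4/7.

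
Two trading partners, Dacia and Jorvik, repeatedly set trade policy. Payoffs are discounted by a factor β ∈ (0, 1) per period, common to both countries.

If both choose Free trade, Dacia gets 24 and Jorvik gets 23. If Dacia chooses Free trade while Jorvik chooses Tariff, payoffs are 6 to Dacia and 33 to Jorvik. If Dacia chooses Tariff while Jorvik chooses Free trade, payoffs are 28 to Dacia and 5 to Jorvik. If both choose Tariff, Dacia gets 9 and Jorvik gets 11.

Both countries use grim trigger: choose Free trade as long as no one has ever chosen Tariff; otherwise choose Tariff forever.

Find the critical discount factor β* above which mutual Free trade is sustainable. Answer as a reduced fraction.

5/11

Dacia's threshold: (28−24)/(28−9) = 4/19.
Jorvik's threshold: (33−23)/(33−11) = 5/11.
4/19 < 5/11, so Jorvik binds and β* = 5/11.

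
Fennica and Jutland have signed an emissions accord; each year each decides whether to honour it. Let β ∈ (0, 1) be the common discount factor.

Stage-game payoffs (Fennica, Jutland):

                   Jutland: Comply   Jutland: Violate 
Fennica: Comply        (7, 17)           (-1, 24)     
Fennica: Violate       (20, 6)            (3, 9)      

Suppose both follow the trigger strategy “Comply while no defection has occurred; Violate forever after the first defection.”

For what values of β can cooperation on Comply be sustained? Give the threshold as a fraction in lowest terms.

13/17

Fennica: cooperation gives 7 each period; deviation gives 20 once then 3 forever.
  7/(1−β) ≥ 20 + 3β/(1−β) ⇒ β ≥ 13/17.
Jutland: cooperation gives 17 each period; deviation gives 24 once then 9 forever.
  β ≥ 7/15.
Both must hold, so the binding constraint is Fennica's: β ≥ 13/17.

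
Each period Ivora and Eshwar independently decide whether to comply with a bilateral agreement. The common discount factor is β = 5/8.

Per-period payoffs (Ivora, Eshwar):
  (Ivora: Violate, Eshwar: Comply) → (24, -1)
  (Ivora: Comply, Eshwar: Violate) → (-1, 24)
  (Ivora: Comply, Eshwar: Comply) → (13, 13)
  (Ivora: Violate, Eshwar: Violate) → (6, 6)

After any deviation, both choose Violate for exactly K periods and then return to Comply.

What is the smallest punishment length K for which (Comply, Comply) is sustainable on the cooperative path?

Need Σ_{k=1}^{K} β^k ≥ (24−13)/(13−6) = 1.5714 at β = 5/8.
At K = 6 the sum is 1.5673 < 1.5714; at K = 7 it is 1.6046 ≥ 1.5714.
So the minimum punishment length is K = 7.

7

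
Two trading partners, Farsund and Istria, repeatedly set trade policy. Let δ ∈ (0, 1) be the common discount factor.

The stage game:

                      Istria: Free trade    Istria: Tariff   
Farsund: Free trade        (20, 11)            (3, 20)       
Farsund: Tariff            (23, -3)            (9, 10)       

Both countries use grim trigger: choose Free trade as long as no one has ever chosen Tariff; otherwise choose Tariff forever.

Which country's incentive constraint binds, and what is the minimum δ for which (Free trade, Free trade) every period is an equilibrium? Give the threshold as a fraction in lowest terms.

Istria; δ ≥ 9/10

Farsund's threshold: (23−20)/(23−9) = 3/14.
Istria's threshold: (20−11)/(20−10) = 9/10.
3/14 < 9/10, so Istria binds and δ* = 9/10.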